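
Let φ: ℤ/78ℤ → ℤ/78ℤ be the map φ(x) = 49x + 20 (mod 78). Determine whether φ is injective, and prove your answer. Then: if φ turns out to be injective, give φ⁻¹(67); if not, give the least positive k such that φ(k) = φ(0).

71

Suppose φ(x_1) = φ(x_2) in ℤ/78ℤ. Then 49x_1 + 20 ≡ 49x_2 + 20 (mod 78), hence 49(x_1 − x_2) ≡ 0 (mod 78).
Since gcd(49, 78) = 1, 49 is invertible modulo 78, hence x_1 − x_2 ≡ 0 (mod 78), i.e. x_1 = x_2.
So φ is injective.
We now compute 49⁻¹ mod 78 explicitly. Euclid's algorithm: 78 = 1·49 + 29, 49 = 1·29 + 20, 29 = 1·20 + 9, 20 = 2·9 + 2, 9 = 4·2 + 1; back-substituting gives 1 = 43·49 − 27·78, so 49⁻¹ ≡ 43 (mod 78).
Since φ is injective, we find φ⁻¹(67): we need 49x ≡ 67 − 20 ≡ 47 (mod 78). Using 49⁻¹ = 43: x ≡ 43·47 = 2021 = 25·78 + 71, so x = 71.
Check: φ(71) = 49·71 + 20 = 3499 = 44·78 + 67 ≡ 67 (mod 78).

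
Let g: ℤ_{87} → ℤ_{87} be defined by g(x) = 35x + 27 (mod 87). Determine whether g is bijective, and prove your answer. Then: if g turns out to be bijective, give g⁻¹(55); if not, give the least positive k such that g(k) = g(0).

53

If g(s) = g(t), then 35s ≡ 35t (mod 87). Because gcd(35, 87) = 1, we may cancel 35 to get s ≡ t (mod 87).
We now compute 35⁻¹ mod 87 explicitly. Euclid's algorithm: 87 = 2·35 + 17, 35 = 2·17 + 1; back-substituting gives 1 = 5·35 − 2·87, so 35⁻¹ ≡ 5 (mod 87).
For any y ∈ ℤ_{87}, x = 5(y − 27) mod 87 satisfies g(x) = 35·5(y − 27) + 27 ≡ y (since 35·5 ≡ 1 mod 87). So every y has a preimage.
Hence g is bijective.
Since g is bijective, we compute g⁻¹(55): solve 35x + 27 ≡ 55 (mod 87), i.e. 35x ≡ 28 (mod 87).
Multiplying by 35⁻¹ = 5 gives x ≡ 5·28 = 140 = 1·87 + 53 ≡ 53 (mod 87).
Check: g(53) = 35·53 + 27 = 1882 = 21·87 + 55 ≡ 55 (mod 87).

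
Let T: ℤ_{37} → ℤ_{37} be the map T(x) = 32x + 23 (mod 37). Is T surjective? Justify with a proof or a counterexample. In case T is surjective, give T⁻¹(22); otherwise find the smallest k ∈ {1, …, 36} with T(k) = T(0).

Since gcd(32, 37) = 1, 32 is invertible modulo 37. Euclid's algorithm: 37 = 1·32 + 5, 32 = 6·5 + 2, 5 = 2·2 + 1; back-substituting gives 1 = 22·32 − 19·37, so 32⁻¹ ≡ 22 (mod 37).
For any y ∈ ℤ_{37}, x = 22(y − 23) mod 37 satisfies T(x) = 32·22(y − 23) + 23 ≡ y (since 32·22 ≡ 1 mod 37). So every y has a preimage.
Therefore T is surjective.
Since T is surjective, we find T⁻¹(22): we need 32x ≡ 22 − 23 ≡ 36 (mod 37). Using 32⁻¹ = 22: x ≡ 22·36 = 792 = 21·37 + 15, so x = 15.
Check: T(15) = 32·15 + 23 = 503 = 13·37 + 22 ≡ 22 (mod 37).

15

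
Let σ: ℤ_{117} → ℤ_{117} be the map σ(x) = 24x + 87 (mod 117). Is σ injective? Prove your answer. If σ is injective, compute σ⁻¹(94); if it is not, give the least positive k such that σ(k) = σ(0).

39

We have gcd(24, 117) = 3 > 1. Taking s = 0 and t = 39: σ(0) = 87 and σ(39) = 24·39 + 87 = 1023 ≡ 87 (mod 117).
So σ(0) = σ(39) while 0 ≠ 39, hence σ is not injective.
Since σ is not injective, we find the least positive k with σ(k) = σ(0): this means 24k ≡ 0 (mod 117), i.e. 117 ∣ 24k. Since gcd(24, 117) = 3, dividing through by 3 this holds exactly when 39 ∣ 8k, and as gcd(8, 39) = 1, exactly when 39 ∣ k.
The smallest positive such k is 39.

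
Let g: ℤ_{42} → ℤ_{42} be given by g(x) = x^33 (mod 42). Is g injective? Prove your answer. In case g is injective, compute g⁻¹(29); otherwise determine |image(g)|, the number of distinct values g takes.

18

g(2): Repeated squaring mod 42: 2^1 ≡ 2, 2^2 ≡ 2² = 4, 2^4 ≡ 4² = 16, 2^8 ≡ 16² = 256 ≡ 4, 2^16 ≡ 4² = 16, 2^32 ≡ 16² = 256 ≡ 4. Since 33 = 32 + 1, 2^33 ≡ 4·2: 4·2 = 8. So 2^33 ≡ 8 (mod 42).
g(8): Repeated squaring mod 42: 8^1 ≡ 8, 8^2 ≡ 8² = 64 ≡ 22, 8^4 ≡ 22² = 484 ≡ 22, 8^8 ≡ 22² = 484 ≡ 22, 8^16 ≡ 22² = 484 ≡ 22, 8^32 ≡ 22² = 484 ≡ 22. Since 33 = 32 + 1, 8^33 ≡ 22·8: 22·8 = 176 ≡ 8. So 8^33 ≡ 8 (mod 42).
So g(2) = g(8) = 8 while 2 ≠ 8, thus g is not injective.
Since g is not injective, we determine |image(g)|. Computing x^33 mod 42 for each x (by repeated squaring, reducing mod 42 at every step), the values g(0), g(1), …, g(41) are: 0, 1, 8, 27, 22, 41, 6, 7, 8, 15, 34, 29, 6, 13, 14, 15, 22, 41, 36, 13, 20, 21, 22, 29, 6, 1, 20, 27, 28, 29, 36, 13, 8, 27, 34, 35, 36, 1, 20, 15, 34, 41.
The distinct values are {0, 1, 6, 7, 8, 13, 14, 15, 20, 21, 22, 27, 28, 29, 34, 35, 36, 41}; there are 18 of them.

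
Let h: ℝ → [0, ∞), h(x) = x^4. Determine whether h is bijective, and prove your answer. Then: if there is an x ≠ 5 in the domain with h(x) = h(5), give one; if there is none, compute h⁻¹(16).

-5

h(5) = 625 = (−5)^4 = h(−5) (since 4 is even), with 5 ≠ −5. So h is not injective, hence not bijective.
For the follow-up, such an x exists: taking x = −5 ∈ ℝ gives h(−5) = 625 = h(5) with −5 ≠ 5.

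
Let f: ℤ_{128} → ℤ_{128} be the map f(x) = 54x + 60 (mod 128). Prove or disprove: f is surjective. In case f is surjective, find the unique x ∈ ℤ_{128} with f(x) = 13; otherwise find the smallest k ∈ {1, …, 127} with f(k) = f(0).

64

Recall that surjectivity means every element of the codomain has a preimage under f.
Since gcd(54, 128) = 2, we have 54x ≡ 0 (mod 2) for all x, so f(x) ≡ 0 (mod 2).
But 1 ≢ 0 (mod 2), so 1 ∈ ℤ_{128} has no preimage. Thus f is not surjective.
Since f is not surjective, we find the least positive k with f(k) = f(0): this means 54k ≡ 0 (mod 128), i.e. 128 ∣ 54k. Since gcd(54, 128) = 2, dividing through by 2 this holds exactly when 64 ∣ 27k, and as gcd(27, 64) = 1, exactly when 64 ∣ k.
The smallest positive such k is 64.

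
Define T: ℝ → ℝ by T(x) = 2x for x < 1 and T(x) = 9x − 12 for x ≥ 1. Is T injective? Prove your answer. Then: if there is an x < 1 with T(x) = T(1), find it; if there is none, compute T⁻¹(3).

Both pieces are strictly increasing (slopes 2 and 9), so each is injective on its own interval.
The left piece maps (−∞, 1) onto (−∞, 2); the right piece maps [1, ∞) onto [−3, ∞).
These images overlap. In particular T(1) = −3 (right piece), and solving 2x = −3 on the left piece gives x = −3/2 < 1.
So T(−3/2) = T(1) with −3/2 ≠ 1, and T is not injective. This x = −3/2 is the requested value below 1.

-3/2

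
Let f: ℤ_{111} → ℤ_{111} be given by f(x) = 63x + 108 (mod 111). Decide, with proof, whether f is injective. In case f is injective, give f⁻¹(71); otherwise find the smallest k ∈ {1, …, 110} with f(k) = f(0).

We have gcd(63, 111) = 3 > 1. Taking x_1 = 0 and x_2 = 37: f(0) = 108 and f(37) = 63·37 + 108 = 2439 ≡ 108 (mod 111).
So f(0) = f(37) while 0 ≠ 37, thus f is not injective.
Since f is not injective, we find the least positive k with f(k) = f(0): this means 63k ≡ 0 (mod 111), i.e. 111 ∣ 63k. Since gcd(63, 111) = 3, dividing through by 3 this holds exactly when 37 ∣ 21k, and as gcd(21, 37) = 1, exactly when 37 ∣ k.
The smallest positive such k is 37.

37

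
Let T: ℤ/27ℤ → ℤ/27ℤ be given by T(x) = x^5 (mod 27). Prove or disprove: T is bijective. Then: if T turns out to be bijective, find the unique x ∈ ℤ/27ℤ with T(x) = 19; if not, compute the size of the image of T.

19

T(0) = 0^5 = 0.
T(3): Repeated squaring mod 27: 3^1 ≡ 3, 3^2 ≡ 3² = 9, 3^4 ≡ 9² = 81 ≡ 0. Since 5 = 4 + 1, 3^5 ≡ 0·3: 0·3 = 0. So 3^5 ≡ 0 (mod 27).
So T(0) = T(3) = 0 while 0 ≠ 3, hence T is not injective, hence not bijective.
Since T is not bijective, we determine |image(T)|. Computing x^5 mod 27 for each x (by repeated squaring, reducing mod 27 at every step), the values T(0), T(1), …, T(26) are: 0, 1, 5, 0, 25, 20, 0, 13, 17, 0, 19, 23, 0, 16, 11, 0, 4, 8, 0, 10, 14, 0, 7, 2, 0, 22, 26.
The distinct values are {0, 1, 2, 4, 5, 7, 8, 10, 11, 13, 14, 16, 17, 19, 20, 22, 23, 25, 26}; there are 19 of them.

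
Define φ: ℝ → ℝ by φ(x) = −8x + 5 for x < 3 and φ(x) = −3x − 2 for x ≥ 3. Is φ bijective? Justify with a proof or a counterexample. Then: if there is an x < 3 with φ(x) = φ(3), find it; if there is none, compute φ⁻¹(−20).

2

Both pieces are strictly decreasing (slopes −8 and −3), so each is injective on its own interval.
The left piece maps (−∞, 3) onto (−19, ∞); the right piece maps [3, ∞) onto (−∞, −11].
These images overlap. In particular φ(3) = −11 (right piece), and solving −8x + 5 = −11 on the left piece gives x = 2 < 3.
So φ(2) = φ(3) with 2 ≠ 3, and φ is not injective, hence not bijective. This x = 2 is the requested value below 3.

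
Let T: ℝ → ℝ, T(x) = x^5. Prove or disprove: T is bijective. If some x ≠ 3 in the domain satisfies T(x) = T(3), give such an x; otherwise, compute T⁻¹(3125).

5

On ℝ, x ↦ x^5 is strictly increasing (injective) and for any y ∈ ℝ the 5th root y^{1/5} lies in ℝ (surjective). So T is bijective.
Since x ↦ x^5 is strictly increasing on ℝ, it is injective there, so no x ≠ 3 in the domain has T(x) = T(3). We therefore compute T⁻¹(3125) = 3125^{1/5} = 5 (indeed 5^5 = 3125).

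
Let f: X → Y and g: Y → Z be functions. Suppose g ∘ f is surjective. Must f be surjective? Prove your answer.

not surjective

No. Take X = {0}, Y = {0, 1, 2, 3}, Z = {0}, f(a) = 0 for every a ∈ X, and g(b) = 0 for every b ∈ Y.
Then g ∘ f is surjective onto {0}, but 3 ∈ Y has no preimage under f, so f is not surjective.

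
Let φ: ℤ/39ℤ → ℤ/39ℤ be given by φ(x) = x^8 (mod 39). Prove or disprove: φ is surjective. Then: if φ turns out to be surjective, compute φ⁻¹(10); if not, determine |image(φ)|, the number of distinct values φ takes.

φ(1) = 1^8 = 1.
φ(5): Repeated squaring mod 39: 5^1 ≡ 5, 5^2 ≡ 5² = 25, 5^4 ≡ 25² = 625 ≡ 1, 5^8 ≡ 1² = 1. So 5^8 ≡ 1 (mod 39).
So φ(1) = φ(5) = 1 while 1 ≠ 5, hence φ is not injective.
A non-injective map from the 39-element set ℤ/39ℤ to itself takes at most 38 distinct values, so it cannot be surjective. So φ is not surjective.
Since φ is not surjective, we determine |image(φ)|. Computing x^8 mod 39 for each x (by repeated squaring, reducing mod 39 at every step), the values φ(0), φ(1), …, φ(38) are: 0, 1, 22, 9, 16, 1, 3, 16, 1, 3, 22, 22, 27, 13, 1, 9, 22, 16, 27, 16, 16, 27, 16, 22, 9, 1, 13, 27, 22, 22, 3, 1, 16, 3, 1, 16, 9, 22, 1.
The distinct values are {0, 1, 3, 9, 13, 16, 22, 27}; there are 8 of them.

8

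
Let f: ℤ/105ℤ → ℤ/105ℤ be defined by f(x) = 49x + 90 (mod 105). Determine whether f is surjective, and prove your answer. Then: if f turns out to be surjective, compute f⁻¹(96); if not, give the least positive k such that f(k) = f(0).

Since gcd(49, 105) = 7, we have 49x ≡ 0 (mod 7) for all x, so f(x) ≡ 6 (mod 7).
But 0 ≢ 6 (mod 7), so 0 ∈ ℤ/105ℤ has no preimage. Thus f is not surjective.
Since f is not surjective, we find the least positive k with f(k) = f(0): this means 49k ≡ 0 (mod 105), i.e. 105 ∣ 49k. Since gcd(49, 105) = 7, dividing through by 7 this holds exactly when 15 ∣ 7k, and as gcd(7, 15) = 1, exactly when 15 ∣ k.
The smallest positive such k is 15.

15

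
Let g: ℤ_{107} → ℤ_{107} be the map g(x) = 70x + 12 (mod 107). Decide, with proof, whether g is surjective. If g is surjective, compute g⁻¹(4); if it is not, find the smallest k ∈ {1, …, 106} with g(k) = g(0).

Recall that surjectivity means every element of the codomain has a preimage under g.
Since gcd(70, 107) = 1, 70 is invertible modulo 107. Euclid's algorithm: 107 = 1·70 + 37, 70 = 1·37 + 33, 37 = 1·33 + 4, 33 = 8·4 + 1; back-substituting gives 1 = 26·70 − 17·107, so 70⁻¹ ≡ 26 (mod 107).
For any y ∈ ℤ_{107}, x = 26(y − 12) mod 107 satisfies g(x) = 70·26(y − 12) + 12 ≡ y (since 70·26 ≡ 1 mod 107). So every y has a preimage.
So g is surjective.
Since g is surjective, we find g⁻¹(4): we need 70x ≡ 4 − 12 ≡ 99 (mod 107). Using 70⁻¹ = 26: x ≡ 26·99 = 2574 = 24·107 + 6, so x = 6.
Check: g(6) = 70·6 + 12 = 432 = 4·107 + 4 ≡ 4 (mod 107).

6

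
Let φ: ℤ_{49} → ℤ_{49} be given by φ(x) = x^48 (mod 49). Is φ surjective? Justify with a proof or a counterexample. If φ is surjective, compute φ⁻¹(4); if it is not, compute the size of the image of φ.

φ(3): Repeated squaring mod 49: 3^1 ≡ 3, 3^2 ≡ 3² = 9, 3^4 ≡ 9² = 81 ≡ 32, 3^8 ≡ 32² = 1024 ≡ 44, 3^16 ≡ 44² = 1936 ≡ 25, 3^32 ≡ 25² = 625 ≡ 37. Since 48 = 32 + 16, 3^48 ≡ 37·25: 37·25 = 925 ≡ 43. So 3^48 ≡ 43 (mod 49).
φ(5): Repeated squaring mod 49: 5^1 ≡ 5, 5^2 ≡ 5² = 25, 5^4 ≡ 25² = 625 ≡ 37, 5^8 ≡ 37² = 1369 ≡ 46, 5^16 ≡ 46² = 2116 ≡ 9, 5^32 ≡ 9² = 81 ≡ 32. Since 48 = 32 + 16, 5^48 ≡ 32·9: 32·9 = 288 ≡ 43. So 5^48 ≡ 43 (mod 49).
So φ(3) = φ(5) = 43 while 3 ≠ 5, hence φ is not injective.
A non-injective map from the 49-element set ℤ_{49} to itself takes at most 48 distinct values, so it cannot be surjective. Hence φ is not surjective.
Since φ is not surjective, we determine |image(φ)|. Computing x^48 mod 49 for each x (by repeated squaring, reducing mod 49 at every step), the values φ(0), φ(1), …, φ(48) are: 0, 1, 15, 43, 29, 43, 8, 0, 43, 36, 8, 15, 22, 15, 0, 36, 8, 22, 1, 1, 22, 0, 29, 29, 36, 36, 29, 29, 0, 22, 1, 1, 22, 8, 36, 0, 15, 22, 15, 8, 36, 43, 0, 8, 43, 29, 43, 15, 1.
The distinct values are {0, 1, 8, 15, 22, 29, 36, 43}; there are 8 of them.

8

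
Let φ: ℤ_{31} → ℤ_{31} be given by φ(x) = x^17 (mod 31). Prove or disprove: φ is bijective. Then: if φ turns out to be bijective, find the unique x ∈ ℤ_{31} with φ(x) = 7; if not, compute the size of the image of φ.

Since 31 is prime, the nonzero elements of ℤ_{31} form a cyclic group of order 30.
As gcd(17, 30) = 1, raising to the 17th power is a bijection on this group: if x_1^17 ≡ x_2^17 then (x_1x_2^{−1})^17 = 1, and the only element of order dividing gcd(17, 30) = 1 is 1, so x_1 = x_2.
With φ(0) = 0 this makes φ injective on all of ℤ_{31}, hence bijective (finite equal-size domain and codomain). In particular φ is bijective.
Since φ is bijective, we find the preimage of 7. The inverse of x ↦ x^17 on (ℤ_{31})^× is x ↦ x^23, because 17·23 = 391 = 13·30 + 1 ≡ 1 (mod 30) and x^{30} = 1 for x ≠ 0 (Fermat). So φ⁻¹(7) = 7^23 mod 31.
Repeated squaring mod 31: 7^1 ≡ 7, 7^2 ≡ 7² = 49 ≡ 18, 7^4 ≡ 18² = 324 ≡ 14, 7^8 ≡ 14² = 196 ≡ 10, 7^16 ≡ 10² = 100 ≡ 7. Since 23 = 16 + 4 + 2 + 1, 7^23 ≡ 7·14·18·7: 7·14 = 98 ≡ 5, then 5·18 = 90 ≡ 28, then 28·7 = 196 ≡ 10. So 7^23 ≡ 10 (mod 31).
Hence φ⁻¹(7) = 10.

10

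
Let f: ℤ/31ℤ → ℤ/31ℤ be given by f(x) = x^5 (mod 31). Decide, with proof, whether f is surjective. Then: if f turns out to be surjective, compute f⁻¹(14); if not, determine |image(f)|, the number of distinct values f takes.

f(1) = 1^5 = 1.
f(2): Repeated squaring mod 31: 2^1 ≡ 2, 2^2 ≡ 2² = 4, 2^4 ≡ 4² = 16. Since 5 = 4 + 1, 2^5 ≡ 16·2: 16·2 = 32 ≡ 1. So 2^5 ≡ 1 (mod 31).
So f(1) = f(2) = 1 while 1 ≠ 2, thus f is not injective.
A non-injective map from the 31-element set ℤ/31ℤ to itself takes at most 30 distinct values, so it cannot be surjective. Therefore f is not surjective.
Since f is not surjective, we determine |image(f)|. Computing x^5 mod 31 for each x (by repeated squaring, reducing mod 31 at every step), the values f(0), f(1), …, f(30) are: 0, 1, 1, 26, 1, 25, 26, 5, 1, 25, 25, 6, 26, 6, 5, 30, 1, 26, 25, 5, 25, 6, 6, 30, 26, 5, 6, 30, 5, 30, 30.
The distinct values are {0, 1, 5, 6, 25, 26, 30}; there are 7 of them.

7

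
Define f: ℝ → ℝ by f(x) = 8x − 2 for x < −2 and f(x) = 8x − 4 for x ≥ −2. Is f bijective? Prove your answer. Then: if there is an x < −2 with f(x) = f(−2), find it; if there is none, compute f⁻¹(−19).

Both pieces are strictly increasing (slopes 8 and 8), so each is injective on its own interval.
The left piece maps (−∞, −2) onto (−∞, −18); the right piece maps [−2, ∞) onto [−20, ∞).
These images overlap. In particular f(−2) = −20 (right piece), and solving 8x − 2 = −20 on the left piece gives x = −9/4 < −2.
So f(−9/4) = f(−2) with −9/4 ≠ −2, and f is not injective, hence not bijective. This x = −9/4 is the requested value below −2.

-9/4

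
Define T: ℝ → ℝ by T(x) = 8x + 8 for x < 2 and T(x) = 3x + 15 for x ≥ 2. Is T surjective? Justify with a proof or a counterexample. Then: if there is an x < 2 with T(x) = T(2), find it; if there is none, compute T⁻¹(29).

13/8

Both pieces are strictly increasing (slopes 8 and 3), so each is injective on its own interval.
The left piece maps (−∞, 2) onto (−∞, 24); the right piece maps [2, ∞) onto [21, ∞).
The union (−∞, 24) ∪ [21, ∞) covers ℝ, so T is surjective.
For the follow-up: the images overlap, so an x < 2 with T(x) = T(2) exists. T(2) = 21; solving 8x + 8 = 21 for x < 2 gives x = (21 − 8)/8 = 13/8.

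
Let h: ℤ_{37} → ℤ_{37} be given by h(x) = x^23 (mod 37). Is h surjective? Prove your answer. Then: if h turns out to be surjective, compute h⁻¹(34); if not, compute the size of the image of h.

9

Since 37 is prime, the nonzero elements of ℤ_{37} form a cyclic group of order 36.
As gcd(23, 36) = 1, raising to the 23rd power is a bijection on this group: if s^23 ≡ t^23 then (st^{−1})^23 = 1, and the only element of order dividing gcd(23, 36) = 1 is 1, so s = t.
With h(0) = 0 this makes h injective on all of ℤ_{37}, hence bijective (finite equal-size domain and codomain). In particular h is surjective.
Since h is surjective, we find the preimage of 34. The inverse of x ↦ x^23 on (ℤ_{37})^× is x ↦ x^11, because 23·11 = 253 = 7·36 + 1 ≡ 1 (mod 36) and x^{36} = 1 for x ≠ 0 (Fermat). So h⁻¹(34) = 34^11 mod 37.
Repeated squaring mod 37: 34^1 ≡ 34, 34^2 ≡ 34² = 1156 ≡ 9, 34^4 ≡ 9² = 81 ≡ 7, 34^8 ≡ 7² = 49 ≡ 12. Since 11 = 8 + 2 + 1, 34^11 ≡ 12·9·34: 12·9 = 108 ≡ 34, then 34·34 = 1156 ≡ 9. So 34^11 ≡ 9 (mod 37).
Hence h⁻¹(34) = 9.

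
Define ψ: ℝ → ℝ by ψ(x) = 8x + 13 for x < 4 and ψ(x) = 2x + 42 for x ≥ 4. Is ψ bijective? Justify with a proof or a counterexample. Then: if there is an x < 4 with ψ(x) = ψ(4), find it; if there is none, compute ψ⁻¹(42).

29/8

Both pieces are strictly increasing (slopes 8 and 2), so each is injective on its own interval.
The left piece maps (−∞, 4) onto (−∞, 45); the right piece maps [4, ∞) onto [50, ∞).
The images leave a gap (45 has no preimage), so ψ is not surjective, hence not bijective.
Because the two images are disjoint, no x < 4 has ψ(x) = ψ(4), so we compute ψ⁻¹(42): 42 lies in (−∞, 45), so solve 8x + 13 = 42: x = (42 − 13)/8 = 29/8.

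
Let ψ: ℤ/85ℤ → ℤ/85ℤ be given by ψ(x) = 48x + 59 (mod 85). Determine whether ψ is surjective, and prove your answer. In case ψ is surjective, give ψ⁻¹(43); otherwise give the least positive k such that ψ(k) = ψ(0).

28

Since gcd(48, 85) = 1, 48 is invertible modulo 85. Euclid's algorithm: 85 = 1·48 + 37, 48 = 1·37 + 11, 37 = 3·11 + 4, 11 = 2·4 + 3, 4 = 1·3 + 1; back-substituting gives 1 = 62·48 − 35·85, so 48⁻¹ ≡ 62 (mod 85).
Then y ↦ 62(y − 59) is a two-sided inverse to ψ, so every y ∈ ℤ/85ℤ has a preimage.
Thus ψ is surjective.
Since ψ is surjective, we compute ψ⁻¹(43): solve 48x + 59 ≡ 43 (mod 85), i.e. 48x ≡ 69 (mod 85).
Multiplying by 48⁻¹ = 62 gives x ≡ 62·69 = 4278 = 50·85 + 28 ≡ 28 (mod 85).
Check: ψ(28) = 48·28 + 59 = 1403 = 16·85 + 43 ≡ 43 (mod 85).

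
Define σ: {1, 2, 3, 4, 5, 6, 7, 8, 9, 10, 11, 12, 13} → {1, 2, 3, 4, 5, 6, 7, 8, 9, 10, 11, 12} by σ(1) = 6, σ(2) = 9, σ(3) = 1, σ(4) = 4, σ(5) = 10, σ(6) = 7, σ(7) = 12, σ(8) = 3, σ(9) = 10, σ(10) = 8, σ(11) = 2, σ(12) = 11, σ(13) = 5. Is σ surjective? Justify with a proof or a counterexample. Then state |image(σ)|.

12

Every element of the codomain has a preimage: 1 = σ(3), 2 = σ(11), 3 = σ(8), 4 = σ(4), 5 = σ(13), 6 = σ(1), 7 = σ(6), 8 = σ(10), 9 = σ(2), 10 = σ(5), 11 = σ(12), 12 = σ(7).
So σ is surjective.
The image of σ is {1, 2, 3, 4, 5, 6, 7, 8, 9, 10, 11, 12}, which has 12 elements.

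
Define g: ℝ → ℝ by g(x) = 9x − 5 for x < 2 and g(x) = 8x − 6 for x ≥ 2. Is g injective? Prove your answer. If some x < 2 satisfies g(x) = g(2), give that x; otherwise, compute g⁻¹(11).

5/3

Both pieces are strictly increasing (slopes 9 and 8), so each is injective on its own interval.
The left piece maps (−∞, 2) onto (−∞, 13); the right piece maps [2, ∞) onto [10, ∞).
These images overlap. In particular g(2) = 10 (right piece), and solving 9x − 5 = 10 on the left piece gives x = 5/3 < 2.
So g(5/3) = g(2) with 5/3 ≠ 2, and g is not injective. This x = 5/3 is the requested value below 2.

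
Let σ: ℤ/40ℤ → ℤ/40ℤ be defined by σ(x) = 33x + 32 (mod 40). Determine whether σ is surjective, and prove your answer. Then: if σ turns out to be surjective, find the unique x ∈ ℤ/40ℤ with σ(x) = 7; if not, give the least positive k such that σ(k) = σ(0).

Recall: surjectivity means every element of the codomain has a preimage under σ.
Since gcd(33, 40) = 1, 33 is invertible modulo 40. Euclid's algorithm: 40 = 1·33 + 7, 33 = 4·7 + 5, 7 = 1·5 + 2, 5 = 2·2 + 1; back-substituting gives 1 = 17·33 − 14·40, so 33⁻¹ ≡ 17 (mod 40).
Then y ↦ 17(y − 32) is a two-sided inverse to σ, so every y ∈ ℤ/40ℤ has a preimage.
Therefore σ is surjective.
Since σ is surjective, we find σ⁻¹(7): we need 33x ≡ 7 − 32 ≡ 15 (mod 40). Using 33⁻¹ = 17: x ≡ 17·15 = 255 = 6·40 + 15, so x = 15.
Check: σ(15) = 33·15 + 32 = 527 = 13·40 + 7 ≡ 7 (mod 40).

15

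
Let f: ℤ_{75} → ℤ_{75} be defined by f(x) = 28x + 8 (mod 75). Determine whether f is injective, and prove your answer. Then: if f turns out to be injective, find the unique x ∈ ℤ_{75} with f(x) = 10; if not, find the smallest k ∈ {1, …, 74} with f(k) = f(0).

59

Recall: f is injective when f(a) = f(b) forces a = b.
Suppose f(a) = f(b) in ℤ_{75}. Then 28a + 8 ≡ 28b + 8 (mod 75), thus 28(a − b) ≡ 0 (mod 75).
Since gcd(28, 75) = 1, 28 is invertible modulo 75, so a − b ≡ 0 (mod 75), i.e. a = b.
Thus f is injective.
We now compute 28⁻¹ mod 75 explicitly. Euclid's algorithm: 75 = 2·28 + 19, 28 = 1·19 + 9, 19 = 2·9 + 1; back-substituting gives 1 = 67·28 − 25·75, so 28⁻¹ ≡ 67 (mod 75).
Since f is injective, we find f⁻¹(10): we need 28x ≡ 10 − 8 ≡ 2 (mod 75). Using 28⁻¹ = 67: x ≡ 67·2 = 134 = 1·75 + 59, so x = 59.
Check: f(59) = 28·59 + 8 = 1660 = 22·75 + 10 ≡ 10 (mod 75).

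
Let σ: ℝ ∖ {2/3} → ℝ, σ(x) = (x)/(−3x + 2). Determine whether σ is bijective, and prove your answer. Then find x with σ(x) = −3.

3/4

If σ(x) = −1/3, cross-multiplying gives −3(x) = 1(−3x + 2), which simplifies to 0 = 2 — false.  So −1/3 has no preimage and σ is not surjective.
Therefore σ is not bijective.
Solving σ(x) = −3: cross-multiplying gives x = −3(−3x + 2), which rearranges to −8x = −6, so x = 3/4.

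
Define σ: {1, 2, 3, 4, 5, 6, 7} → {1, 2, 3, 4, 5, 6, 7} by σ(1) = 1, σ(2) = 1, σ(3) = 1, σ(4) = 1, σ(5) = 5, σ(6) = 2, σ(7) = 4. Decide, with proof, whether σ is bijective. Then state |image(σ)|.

σ(1) = 1 = σ(2) with 1 ≠ 2, so σ is not injective, hence not bijective.
The image of σ is {1, 2, 4, 5}, which has 4 elements.

4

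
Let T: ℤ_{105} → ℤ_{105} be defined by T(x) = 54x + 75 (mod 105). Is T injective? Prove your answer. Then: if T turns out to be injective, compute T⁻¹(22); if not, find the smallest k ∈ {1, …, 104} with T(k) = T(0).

We have gcd(54, 105) = 3 > 1. Taking x_1 = 0 and x_2 = 35: T(0) = 75 and T(35) = 54·35 + 75 = 1965 ≡ 75 (mod 105).
So T(0) = T(35) while 0 ≠ 35, therefore T is not injective.
Since T is not injective, we find the least positive k with T(k) = T(0): this means 54k ≡ 0 (mod 105), i.e. 105 ∣ 54k. Since gcd(54, 105) = 3, dividing through by 3 this holds exactly when 35 ∣ 18k, and as gcd(18, 35) = 1, exactly when 35 ∣ k.
The smallest positive such k is 35.

35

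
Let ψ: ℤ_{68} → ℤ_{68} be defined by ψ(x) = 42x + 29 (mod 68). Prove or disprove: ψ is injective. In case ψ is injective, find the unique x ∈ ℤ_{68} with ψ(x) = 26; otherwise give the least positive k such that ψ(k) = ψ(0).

We have gcd(42, 68) = 2 > 1. Taking x_1 = 0 and x_2 = 34: ψ(0) = 29 and ψ(34) = 42·34 + 29 = 1457 ≡ 29 (mod 68).
So ψ(0) = ψ(34) while 0 ≠ 34, so ψ is not injective.
Since ψ is not injective, we find the least positive k with ψ(k) = ψ(0): this means 42k ≡ 0 (mod 68), i.e. 68 ∣ 42k. Since gcd(42, 68) = 2, dividing through by 2 this holds exactly when 34 ∣ 21k, and as gcd(21, 34) = 1, exactly when 34 ∣ k.
The smallest positive such k is 34.

34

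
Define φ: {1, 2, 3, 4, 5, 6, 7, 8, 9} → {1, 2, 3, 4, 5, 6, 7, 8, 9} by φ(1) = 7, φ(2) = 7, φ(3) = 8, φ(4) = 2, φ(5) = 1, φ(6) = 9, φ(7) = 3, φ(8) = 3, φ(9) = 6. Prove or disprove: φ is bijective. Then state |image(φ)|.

φ(1) = 7 = φ(2) with 1 ≠ 2, so φ is not injective, hence not bijective.
The image of φ is {1, 2, 3, 6, 7, 8, 9}, which has 7 elements.

7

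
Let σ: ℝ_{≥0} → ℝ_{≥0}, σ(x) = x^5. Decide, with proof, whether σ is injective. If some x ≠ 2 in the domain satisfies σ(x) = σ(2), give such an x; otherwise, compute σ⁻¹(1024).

On ℝ_{≥0}, x ↦ x^5 is strictly increasing, so σ(s) = σ(t) forces s = t. Thus σ is injective.
Since x ↦ x^5 is strictly increasing on ℝ_{≥0}, it is injective there, so no x ≠ 2 in the domain has σ(x) = σ(2). We therefore compute σ⁻¹(1024) = 1024^{1/5} = 4 (indeed 4^5 = 1024).

4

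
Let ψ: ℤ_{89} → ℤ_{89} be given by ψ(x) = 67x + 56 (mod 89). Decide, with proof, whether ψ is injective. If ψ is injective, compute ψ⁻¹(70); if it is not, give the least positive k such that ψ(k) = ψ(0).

Suppose ψ(s) = ψ(t) in ℤ_{89}. Then 67s + 56 ≡ 67t + 56 (mod 89), hence 67(s − t) ≡ 0 (mod 89).
Since gcd(67, 89) = 1, 67 is invertible modulo 89, therefore s − t ≡ 0 (mod 89), i.e. s = t.
Therefore ψ is injective.
We now compute 67⁻¹ mod 89 explicitly. Euclid's algorithm: 89 = 1·67 + 22, 67 = 3·22 + 1; back-substituting gives 1 = 4·67 − 3·89, so 67⁻¹ ≡ 4 (mod 89).
Since ψ is injective, we compute ψ⁻¹(70): solve 67x + 56 ≡ 70 (mod 89), i.e. 67x ≡ 14 (mod 89).
Multiplying by 67⁻¹ = 4 gives x ≡ 4·14 = 56 ≡ 56 (mod 89).
Check: ψ(56) = 67·56 + 56 = 3808 = 42·89 + 70 ≡ 70 (mod 89).

56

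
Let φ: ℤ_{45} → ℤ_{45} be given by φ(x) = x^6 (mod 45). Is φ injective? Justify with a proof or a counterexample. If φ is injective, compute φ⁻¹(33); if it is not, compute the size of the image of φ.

6

φ(1) = 1^6 = 1.
φ(4): Repeated squaring mod 45: 4^1 ≡ 4, 4^2 ≡ 4² = 16, 4^4 ≡ 16² = 256 ≡ 31. Since 6 = 4 + 2, 4^6 ≡ 31·16: 31·16 = 496 ≡ 1. So 4^6 ≡ 1 (mod 45).
So φ(1) = φ(4) = 1 while 1 ≠ 4, so φ is not injective.
Since φ is not injective, we determine |image(φ)|. Computing x^6 mod 45 for each x (by repeated squaring, reducing mod 45 at every step), the values φ(0), φ(1), …, φ(44) are: 0, 1, 19, 9, 1, 10, 36, 19, 19, 36, 10, 1, 9, 19, 1, 0, 1, 19, 9, 1, 10, 36, 19, 19, 36, 10, 1, 9, 19, 1, 0, 1, 19, 9, 1, 10, 36, 19, 19, 36, 10, 1, 9, 19, 1.
The distinct values are {0, 1, 9, 10, 19, 36}; there are 6 of them.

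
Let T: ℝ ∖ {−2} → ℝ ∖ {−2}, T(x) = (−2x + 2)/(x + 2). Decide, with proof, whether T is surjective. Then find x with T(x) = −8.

-3

For any y ≠ −2, solving y(x + 2) = −2x + 2 for x gives a well-defined x ≠ −2. So T is surjective.
Solving T(x) = −8: cross-multiplying gives −2x + 2 = −8(x + 2), which rearranges to 6x = −18, so x = −3.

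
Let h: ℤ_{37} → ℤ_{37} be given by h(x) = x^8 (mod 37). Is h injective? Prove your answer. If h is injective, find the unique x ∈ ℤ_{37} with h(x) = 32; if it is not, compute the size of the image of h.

10

h(1) = 1^8 = 1.
h(6): Repeated squaring mod 37: 6^1 ≡ 6, 6^2 ≡ 6² = 36, 6^4 ≡ 36² = 1296 ≡ 1, 6^8 ≡ 1² = 1. So 6^8 ≡ 1 (mod 37).
So h(1) = h(6) = 1 while 1 ≠ 6, thus h is not injective.
Since h is not injective, we determine |image(h)|. Computing x^8 mod 37 for each x (by repeated squaring, reducing mod 37 at every step), the values h(0), h(1), …, h(36) are: 0, 1, 34, 12, 9, 16, 1, 16, 10, 33, 26, 10, 34, 9, 26, 7, 7, 33, 12, 12, 33, 7, 7, 26, 9, 34, 10, 26, 33, 10, 16, 1, 16, 9, 12, 34, 1.
The distinct values are {0, 1, 7, 9, 10, 12, 16, 26, 33, 34}; there are 10 of them.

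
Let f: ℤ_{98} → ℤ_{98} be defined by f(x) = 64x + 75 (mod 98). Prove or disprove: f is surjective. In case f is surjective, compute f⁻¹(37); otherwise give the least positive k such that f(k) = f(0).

49

Since gcd(64, 98) = 2, we have 64x ≡ 0 (mod 2) for all x, so f(x) ≡ 1 (mod 2).
But 0 ≢ 1 (mod 2), so 0 ∈ ℤ_{98} has no preimage. Therefore f is not surjective.
Since f is not surjective, we find the least positive k with f(k) = f(0): this means 64k ≡ 0 (mod 98), i.e. 98 ∣ 64k. Since gcd(64, 98) = 2, dividing through by 2 this holds exactly when 49 ∣ 32k, and as gcd(32, 49) = 1, exactly when 49 ∣ k.
The smallest positive such k is 49.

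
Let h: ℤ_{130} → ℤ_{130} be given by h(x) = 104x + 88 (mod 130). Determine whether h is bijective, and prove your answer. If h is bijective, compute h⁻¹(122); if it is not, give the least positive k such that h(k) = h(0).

By definition, h is injective if h(s) = h(t) implies s = t.
We have gcd(104, 130) = 26 > 1. Taking s = 0 and t = 5: h(0) = 88 and h(5) = 104·5 + 88 = 608 ≡ 88 (mod 130).
So h(0) = h(5) while 0 ≠ 5, therefore h is not injective, hence not bijective.
Since h is not bijective, we find the least positive k with h(k) = h(0): this means 104k ≡ 0 (mod 130), i.e. 130 ∣ 104k. Since gcd(104, 130) = 26, dividing through by 26 this holds exactly when 5 ∣ 4k, and as gcd(4, 5) = 1, exactly when 5 ∣ k.
The smallest positive such k is 5.

5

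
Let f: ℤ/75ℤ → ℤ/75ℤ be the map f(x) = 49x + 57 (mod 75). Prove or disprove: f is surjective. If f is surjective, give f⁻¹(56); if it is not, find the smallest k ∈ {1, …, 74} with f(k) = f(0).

Recall: surjectivity means every element of the codomain has a preimage under f.
Since gcd(49, 75) = 1, 49 is invertible modulo 75. Euclid's algorithm: 75 = 1·49 + 26, 49 = 1·26 + 23, 26 = 1·23 + 3, 23 = 7·3 + 2, 3 = 1·2 + 1; back-substituting gives 1 = 49·49 − 32·75, so 49⁻¹ ≡ 49 (mod 75).
For any y ∈ ℤ/75ℤ, x = 49(y − 57) mod 75 satisfies f(x) = 49·49(y − 57) + 57 ≡ y (since 49·49 ≡ 1 mod 75). So every y has a preimage.
So f is surjective.
Since f is surjective, we find f⁻¹(56): we need 49x ≡ 56 − 57 ≡ 74 (mod 75). Using 49⁻¹ = 49: x ≡ 49·74 = 3626 = 48·75 + 26, so x = 26.
Check: f(26) = 49·26 + 57 = 1331 = 17·75 + 56 ≡ 56 (mod 75).

26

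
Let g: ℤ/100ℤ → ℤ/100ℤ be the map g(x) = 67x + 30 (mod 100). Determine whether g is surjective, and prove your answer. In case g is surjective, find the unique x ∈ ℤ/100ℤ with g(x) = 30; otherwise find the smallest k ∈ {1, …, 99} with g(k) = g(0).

By definition, g is surjective if every y in the codomain equals g(x) for some x in the domain.
Since gcd(67, 100) = 1, 67 is invertible modulo 100. Euclid's algorithm: 100 = 1·67 + 33, 67 = 2·33 + 1; back-substituting gives 1 = 3·67 − 2·100, so 67⁻¹ ≡ 3 (mod 100).
For any y ∈ ℤ/100ℤ, x = 3(y − 30) mod 100 satisfies g(x) = 67·3(y − 30) + 30 ≡ y (since 67·3 ≡ 1 mod 100). So every y has a preimage.
Therefore g is surjective.
Since g is surjective, we compute g⁻¹(30): solve 67x + 30 ≡ 30 (mod 100), i.e. 67x ≡ 0 (mod 100).
Multiplying by 67⁻¹ = 3 gives x ≡ 3·0 = 0 ≡ 0 (mod 100).
Check: g(0) = 67·0 + 30 = 30 ≡ 30 (mod 100).

0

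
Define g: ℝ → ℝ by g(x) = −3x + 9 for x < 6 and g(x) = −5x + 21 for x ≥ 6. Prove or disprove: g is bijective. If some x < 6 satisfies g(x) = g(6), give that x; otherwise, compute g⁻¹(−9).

6

Both pieces are strictly decreasing (slopes −3 and −5), so each is injective on its own interval.
The left piece maps (−∞, 6) onto (−9, ∞); the right piece maps [6, ∞) onto (−∞, −9].
Since −9 = −9, the images partition ℝ: g is injective and surjective, hence bijective.
Because the two images are disjoint, no x < 6 has g(x) = g(6), so we compute g⁻¹(−9): −9 lies in (−∞, −9], so solve −5x + 21 = −9: x = (−9 − 21)/(−5) = 6.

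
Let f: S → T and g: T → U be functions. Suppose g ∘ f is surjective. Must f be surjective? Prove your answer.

No. Take S = {0, 1, 2}, T = {0, 1, 2, 3}, U = {0}, f(a) = 0 for every a ∈ S, and g(b) = 0 for every b ∈ T.
Then g ∘ f is surjective onto {0}, but 3 ∈ T has no preimage under f, so f is not surjective.

not surjective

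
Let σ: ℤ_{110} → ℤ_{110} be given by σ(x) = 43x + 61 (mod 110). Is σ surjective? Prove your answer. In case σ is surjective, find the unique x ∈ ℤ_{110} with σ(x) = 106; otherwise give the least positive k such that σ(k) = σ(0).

Since gcd(43, 110) = 1, 43 is invertible modulo 110. Euclid's algorithm: 110 = 2·43 + 24, 43 = 1·24 + 19, 24 = 1·19 + 5, 19 = 3·5 + 4, 5 = 1·4 + 1; back-substituting gives 1 = 87·43 − 34·110, so 43⁻¹ ≡ 87 (mod 110).
Then y ↦ 87(y − 61) is a two-sided inverse to σ, so every y ∈ ℤ_{110} has a preimage.
Thus σ is surjective.
Since σ is surjective, we find σ⁻¹(106): we need 43x ≡ 106 − 61 ≡ 45 (mod 110). Using 43⁻¹ = 87: x ≡ 87·45 = 3915 = 35·110 + 65, so x = 65.
Check: σ(65) = 43·65 + 61 = 2856 = 25·110 + 106 ≡ 106 (mod 110).

65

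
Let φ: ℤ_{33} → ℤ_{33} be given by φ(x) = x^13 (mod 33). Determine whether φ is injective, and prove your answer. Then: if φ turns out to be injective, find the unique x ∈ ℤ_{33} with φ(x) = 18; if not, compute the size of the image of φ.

6

Computing x^13 mod 33 for each x (by repeated squaring, reducing mod 33 at every step), the values φ(0), φ(1), …, φ(32) are: 0, 1, 8, 27, 31, 26, 18, 13, 17, 3, 10, 11, 12, 19, 5, 9, 4, 29, 24, 28, 14, 21, 22, 23, 30, 16, 20, 15, 7, 2, 6, 25, 32.
Every element of ℤ_{33} appears exactly once in this list, so φ is a bijection, and in particular injective.
Since φ is injective, we read off the preimage of 18 from the same table: φ(6) = 18, so φ⁻¹(18) = 6.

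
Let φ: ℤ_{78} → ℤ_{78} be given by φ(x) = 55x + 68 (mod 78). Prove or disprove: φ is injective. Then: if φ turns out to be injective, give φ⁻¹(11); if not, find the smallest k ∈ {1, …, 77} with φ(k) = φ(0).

33

Suppose φ(s) = φ(t) in ℤ_{78}. Then 55s + 68 ≡ 55t + 68 (mod 78), so 55(s − t) ≡ 0 (mod 78).
Since gcd(55, 78) = 1, 55 is invertible modulo 78, hence s − t ≡ 0 (mod 78), i.e. s = t.
Thus φ is injective.
We now compute 55⁻¹ mod 78 explicitly. Euclid's algorithm: 78 = 1·55 + 23, 55 = 2·23 + 9, 23 = 2·9 + 5, 9 = 1·5 + 4, 5 = 1·4 + 1; back-substituting gives 1 = 61·55 − 43·78, so 55⁻¹ ≡ 61 (mod 78).
Since φ is injective, we compute φ⁻¹(11): solve 55x + 68 ≡ 11 (mod 78), i.e. 55x ≡ 21 (mod 78).
Multiplying by 55⁻¹ = 61 gives x ≡ 61·21 = 1281 = 16·78 + 33 ≡ 33 (mod 78).
Check: φ(33) = 55·33 + 68 = 1883 = 24·78 + 11 ≡ 11 (mod 78).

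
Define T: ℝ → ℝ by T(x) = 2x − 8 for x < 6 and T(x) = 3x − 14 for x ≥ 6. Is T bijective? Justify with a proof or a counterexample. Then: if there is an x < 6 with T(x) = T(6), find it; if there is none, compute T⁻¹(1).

9/2

Both pieces are strictly increasing (slopes 2 and 3), so each is injective on its own interval.
The left piece maps (−∞, 6) onto (−∞, 4); the right piece maps [6, ∞) onto [4, ∞).
Since 4 = 4, the images partition ℝ: T is injective and surjective, hence bijective.
Because the two images are disjoint, no x < 6 has T(x) = T(6), so we compute T⁻¹(1): 1 lies in (−∞, 4), so solve 2x − 8 = 1: x = (1 + 8)/2 = 9/2.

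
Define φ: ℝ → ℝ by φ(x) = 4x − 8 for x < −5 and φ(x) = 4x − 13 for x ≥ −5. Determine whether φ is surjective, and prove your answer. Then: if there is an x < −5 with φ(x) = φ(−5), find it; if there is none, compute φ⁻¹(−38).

Both pieces are strictly increasing (slopes 4 and 4), so each is injective on its own interval.
The left piece maps (−∞, −5) onto (−∞, −28); the right piece maps [−5, ∞) onto [−33, ∞).
The union (−∞, −28) ∪ [−33, ∞) covers ℝ, so φ is surjective.
For the follow-up: the images overlap, so an x < −5 with φ(x) = φ(−5) exists. φ(−5) = −33; solving 4x − 8 = −33 for x < −5 gives x = (−33 + 8)/4 = −25/4.

-25/4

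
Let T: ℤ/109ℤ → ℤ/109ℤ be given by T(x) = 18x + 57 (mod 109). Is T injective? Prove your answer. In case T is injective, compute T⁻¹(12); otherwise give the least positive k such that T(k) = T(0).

52

If T(a) = T(b), then 18a ≡ 18b (mod 109). Because gcd(18, 109) = 1, we may cancel 18 to get a ≡ b (mod 109).
Thus T is injective.
We now compute 18⁻¹ mod 109 explicitly. Euclid's algorithm: 109 = 6·18 + 1; back-substituting gives 1 = 103·18 − 17·109, so 18⁻¹ ≡ 103 (mod 109).
Since T is injective, we compute T⁻¹(12): solve 18x + 57 ≡ 12 (mod 109), i.e. 18x ≡ 64 (mod 109).
Multiplying by 18⁻¹ = 103 gives x ≡ 103·64 = 6592 = 60·109 + 52 ≡ 52 (mod 109).
Check: T(52) = 18·52 + 57 = 993 = 9·109 + 12 ≡ 12 (mod 109).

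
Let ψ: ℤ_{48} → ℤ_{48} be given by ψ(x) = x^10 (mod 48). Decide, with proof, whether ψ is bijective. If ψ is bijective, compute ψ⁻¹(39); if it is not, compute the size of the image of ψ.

6

ψ(2): Repeated squaring mod 48: 2^1 ≡ 2, 2^2 ≡ 2² = 4, 2^4 ≡ 4² = 16, 2^8 ≡ 16² = 256 ≡ 16. Since 10 = 8 + 2, 2^10 ≡ 16·4: 16·4 = 64 ≡ 16. So 2^10 ≡ 16 (mod 48).
ψ(4): Repeated squaring mod 48: 4^1 ≡ 4, 4^2 ≡ 4² = 16, 4^4 ≡ 16² = 256 ≡ 16, 4^8 ≡ 16² = 256 ≡ 16. Since 10 = 8 + 2, 4^10 ≡ 16·16: 16·16 = 256 ≡ 16. So 4^10 ≡ 16 (mod 48).
So ψ(2) = ψ(4) = 16 while 2 ≠ 4, thus ψ is not injective, hence not bijective.
Since ψ is not bijective, we determine |image(ψ)|. Computing x^10 mod 48 for each x (by repeated squaring, reducing mod 48 at every step), the values ψ(0), ψ(1), …, ψ(47) are: 0, 1, 16, 9, 16, 25, 0, 1, 16, 33, 16, 25, 0, 25, 16, 33, 16, 1, 0, 25, 16, 9, 16, 1, 0, 1, 16, 9, 16, 25, 0, 1, 16, 33, 16, 25, 0, 25, 16, 33, 16, 1, 0, 25, 16, 9, 16, 1.
The distinct values are {0, 1, 9, 16, 25, 33}; there are 6 of them.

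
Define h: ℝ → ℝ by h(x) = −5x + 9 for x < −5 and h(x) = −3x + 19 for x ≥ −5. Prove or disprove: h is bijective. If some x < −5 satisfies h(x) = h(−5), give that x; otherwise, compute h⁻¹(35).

-26/5

Both pieces are strictly decreasing (slopes −5 and −3), so each is injective on its own interval.
The left piece maps (−∞, −5) onto (34, ∞); the right piece maps [−5, ∞) onto (−∞, 34].
Since 34 = 34, the images partition ℝ: h is injective and surjective, hence bijective.
Because the two images are disjoint, no x < −5 has h(x) = h(−5), so we compute h⁻¹(35): 35 lies in (34, ∞), so solve −5x + 9 = 35: x = (35 − 9)/(−5) = −26/5.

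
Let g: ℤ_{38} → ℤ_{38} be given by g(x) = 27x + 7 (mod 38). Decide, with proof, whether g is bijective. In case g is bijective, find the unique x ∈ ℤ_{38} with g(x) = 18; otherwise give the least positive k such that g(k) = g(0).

37

Recall that injectivity means: for all a, b in the domain, g(a) = g(b) implies a = b.
Suppose g(a) = g(b) in ℤ_{38}. Then 27a + 7 ≡ 27b + 7 (mod 38), therefore 27(a − b) ≡ 0 (mod 38).
Since gcd(27, 38) = 1, 27 is invertible modulo 38, hence a − b ≡ 0 (mod 38), i.e. a = b.
We now compute 27⁻¹ mod 38 explicitly. Euclid's algorithm: 38 = 1·27 + 11, 27 = 2·11 + 5, 11 = 2·5 + 1; back-substituting gives 1 = 31·27 − 22·38, so 27⁻¹ ≡ 31 (mod 38).
Then y ↦ 31(y − 7) is a two-sided inverse to g, so every y ∈ ℤ_{38} has a preimage.
Therefore g is bijective.
Since g is bijective, we compute g⁻¹(18): solve 27x + 7 ≡ 18 (mod 38), i.e. 27x ≡ 11 (mod 38).
Multiplying by 27⁻¹ = 31 gives x ≡ 31·11 = 341 = 8·38 + 37 ≡ 37 (mod 38).
Check: g(37) = 27·37 + 7 = 1006 = 26·38 + 18 ≡ 18 (mod 38).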